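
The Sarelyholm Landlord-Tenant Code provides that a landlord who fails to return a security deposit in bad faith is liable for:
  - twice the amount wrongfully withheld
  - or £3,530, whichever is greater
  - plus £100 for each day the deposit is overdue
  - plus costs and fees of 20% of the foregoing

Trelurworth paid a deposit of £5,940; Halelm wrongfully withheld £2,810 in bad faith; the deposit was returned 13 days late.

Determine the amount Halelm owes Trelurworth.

Doubled: 2 × £2,810 = £5,620
Minimum £3,530: £5,620 meets the minimum, no increase.
Late-return penalty: 13 × £100 = £1,300
Damages plus late penalty: £5,620 + £1,300 = £6,920
Costs and fees: 20% of £6,920 = £1,384
Total recovery: £6,920 + £1,384 = £8,304

Recovery: £8,304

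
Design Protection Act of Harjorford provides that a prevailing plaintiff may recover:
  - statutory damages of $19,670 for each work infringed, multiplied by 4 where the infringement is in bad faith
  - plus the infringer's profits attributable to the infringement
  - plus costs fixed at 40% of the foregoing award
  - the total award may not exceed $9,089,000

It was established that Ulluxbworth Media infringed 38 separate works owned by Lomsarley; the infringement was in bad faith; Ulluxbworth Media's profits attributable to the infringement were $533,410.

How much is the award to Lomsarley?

Award: $4,932,550

Statutory damages: 38 × $19,670 = $747,460
Multiplied by 4: 4 × $747,460 = $2,989,840
Combined award: $2,989,840 + $533,410 = $3,523,250
Costs: 40% of $3,523,250 = $1,409,300
Award plus costs: $3,523,250 + $1,409,300 = $4,932,550
Cap at $9,089,000: $4,932,550 is within the cap, no reduction.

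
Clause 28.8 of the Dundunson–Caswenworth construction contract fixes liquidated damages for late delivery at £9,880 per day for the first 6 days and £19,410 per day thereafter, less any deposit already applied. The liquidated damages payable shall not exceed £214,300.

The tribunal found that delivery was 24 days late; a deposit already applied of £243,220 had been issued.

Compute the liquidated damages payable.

Liquidated damages: £165,440

First 6 days: 6 × £9,880 = £59,280
Remaining days: (24 − 6) × £19,410 = £349,380
Accrued per-day damages: £59,280 + £349,380 = £408,660
Less deposit already applied: £408,660 − £243,220 = £165,440
Cap at £214,300: £165,440 is within the cap, no reduction.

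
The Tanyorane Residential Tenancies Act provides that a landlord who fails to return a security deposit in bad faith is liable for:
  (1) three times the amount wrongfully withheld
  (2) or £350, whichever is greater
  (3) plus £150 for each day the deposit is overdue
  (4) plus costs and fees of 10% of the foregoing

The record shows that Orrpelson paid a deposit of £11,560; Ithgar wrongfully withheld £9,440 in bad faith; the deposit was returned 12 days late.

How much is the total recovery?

£33,132

Trebled: 3 × £9,440 = £28,320
Minimum £350: £28,320 meets the minimum, no increase.
Late-return penalty: 12 × £150 = £1,800
Damages plus late penalty: £28,320 + £1,800 = £30,120
Costs and fees: 10% of £30,120 = £3,012
Total recovery: £30,120 + £3,012 = £33,132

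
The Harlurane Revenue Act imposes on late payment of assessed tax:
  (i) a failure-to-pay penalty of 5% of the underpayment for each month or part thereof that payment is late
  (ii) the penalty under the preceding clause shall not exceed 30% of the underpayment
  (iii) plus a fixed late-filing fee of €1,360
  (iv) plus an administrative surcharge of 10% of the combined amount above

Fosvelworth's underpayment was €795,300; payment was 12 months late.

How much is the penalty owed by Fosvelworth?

€263,945

Accrued rate: 5% × 12 = 60%, capped at 30% → 30%
Failure-to-pay penalty: 30% of €795,300 = €238,590
Penalty before surcharge: €238,590 + €1,360 = €239,950
Administrative surcharge: 10% of €239,950 = €23,995
Total penalty: €239,950 + €23,995 = €263,945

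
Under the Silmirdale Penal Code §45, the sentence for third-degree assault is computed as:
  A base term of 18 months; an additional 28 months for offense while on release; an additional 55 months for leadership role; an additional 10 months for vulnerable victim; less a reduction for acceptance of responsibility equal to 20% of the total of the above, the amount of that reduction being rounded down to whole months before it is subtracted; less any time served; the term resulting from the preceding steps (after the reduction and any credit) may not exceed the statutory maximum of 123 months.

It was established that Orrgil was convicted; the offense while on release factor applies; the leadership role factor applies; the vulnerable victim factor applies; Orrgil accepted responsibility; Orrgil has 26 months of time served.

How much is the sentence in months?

Offense while on release enhancement: +28 months
Leadership role enhancement: +55 months
Vulnerable victim enhancement: +10 months
Adjusted term: 18 months + 28 months + 55 months + 10 months = 111 months
Acceptance of responsibility reduction: 20% of 111 months = 22 months (rounded down)
After reduction: 111 − 22 = 89 months
Less time served: 89 months − 26 months = 63 months
Cap at 123 months: 63 months is within the cap, no reduction.

Sentence: 63 months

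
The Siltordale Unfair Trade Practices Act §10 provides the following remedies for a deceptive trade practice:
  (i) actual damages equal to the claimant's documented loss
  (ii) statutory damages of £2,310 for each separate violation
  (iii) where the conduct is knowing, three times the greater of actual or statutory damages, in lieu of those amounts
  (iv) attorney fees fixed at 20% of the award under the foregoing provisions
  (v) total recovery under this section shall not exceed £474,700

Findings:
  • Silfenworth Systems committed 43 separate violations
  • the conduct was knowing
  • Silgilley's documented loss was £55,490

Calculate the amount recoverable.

Statutory damages: 43 × £2,310 = £99,330
Greater of actual damages (£55,490) or statutory damages (£99,330): £99,330
Trebled: 3 × £99,330 = £297,990
Attorney fees: 20% of £297,990 = £59,598
Total before cap: £297,990 + £59,598 = £357,588
Cap at £474,700: £357,588 is within the cap, no reduction.

£357,588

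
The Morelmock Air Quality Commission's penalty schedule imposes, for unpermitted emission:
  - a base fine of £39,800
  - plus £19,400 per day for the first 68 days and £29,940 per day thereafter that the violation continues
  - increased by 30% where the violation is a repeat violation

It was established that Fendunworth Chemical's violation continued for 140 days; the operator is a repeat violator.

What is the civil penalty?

£4,569,084

First 68 days: 68 × £19,400 = £1,319,200
Remaining days: (140 − 68) × £29,940 = £2,155,680
Per-day component: £1,319,200 + £2,155,680 = £3,474,880
Base plus per-day: £39,800 + £3,474,880 = £3,514,680
Enhancement: 30% of £3,514,680 = £1,054,404
Enhanced fine: £3,514,680 + £1,054,404 = £4,569,084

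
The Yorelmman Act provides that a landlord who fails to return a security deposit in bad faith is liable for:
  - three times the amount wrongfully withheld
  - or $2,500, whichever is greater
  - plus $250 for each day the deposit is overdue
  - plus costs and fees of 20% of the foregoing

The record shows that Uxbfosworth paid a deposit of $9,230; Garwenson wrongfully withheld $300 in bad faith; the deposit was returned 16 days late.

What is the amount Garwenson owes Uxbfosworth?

Trebled: 3 × $300 = $900
Minimum $2,500: $900 is below the minimum → $2,500
Late-return penalty: 16 × $250 = $4,000
Damages plus late penalty: $2,500 + $4,000 = $6,500
Costs and fees: 20% of $6,500 = $1,300
Total recovery: $6,500 + $1,300 = $7,800

$7,800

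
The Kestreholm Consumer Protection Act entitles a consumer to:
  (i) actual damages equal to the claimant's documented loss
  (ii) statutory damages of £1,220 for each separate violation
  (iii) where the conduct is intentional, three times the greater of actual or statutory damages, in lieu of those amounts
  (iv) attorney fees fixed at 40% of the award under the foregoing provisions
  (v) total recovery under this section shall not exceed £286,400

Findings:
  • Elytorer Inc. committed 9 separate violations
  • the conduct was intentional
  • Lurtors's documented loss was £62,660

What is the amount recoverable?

Total recovery: £263,172

Statutory damages: 9 × £1,220 = £10,980
Greater of actual damages (£62,660) or statutory damages (£10,980): £62,660
Trebled: 3 × £62,660 = £187,980
Attorney fees: 40% of £187,980 = £75,192
Total before cap: £187,980 + £75,192 = £263,172
Cap at £286,400: £263,172 is within the cap, no reduction.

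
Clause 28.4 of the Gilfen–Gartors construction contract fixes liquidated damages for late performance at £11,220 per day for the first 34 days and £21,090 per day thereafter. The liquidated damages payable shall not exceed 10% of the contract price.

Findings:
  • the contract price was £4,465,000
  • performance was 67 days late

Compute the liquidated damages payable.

£446,500

First 34 days: 34 × £11,220 = £381,480
Remaining days: (67 − 34) × £21,090 = £695,970
Accrued per-day damages: £381,480 + £695,970 = £1,077,450
Cap: 10% of £4,465,000 = £446,500
Cap at £446,500: £1,077,450 exceeds the cap → £446,500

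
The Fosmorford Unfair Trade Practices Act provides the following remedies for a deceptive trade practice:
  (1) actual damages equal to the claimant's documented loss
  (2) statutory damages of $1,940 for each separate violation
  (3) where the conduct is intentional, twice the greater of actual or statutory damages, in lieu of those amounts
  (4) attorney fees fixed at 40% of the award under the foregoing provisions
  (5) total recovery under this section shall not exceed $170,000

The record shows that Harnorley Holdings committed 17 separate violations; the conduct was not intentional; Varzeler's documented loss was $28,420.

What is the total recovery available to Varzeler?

$85,960

Statutory damages: 17 × $1,940 = $32,980
Conduct not intentional: the in-lieu enhancement does not apply.
Actual plus statutory damages: $28,420 + $32,980 = $61,400
Attorney fees: 40% of $61,400 = $24,560
Total before cap: $61,400 + $24,560 = $85,960
Cap at $170,000: $85,960 is within the cap, no reduction.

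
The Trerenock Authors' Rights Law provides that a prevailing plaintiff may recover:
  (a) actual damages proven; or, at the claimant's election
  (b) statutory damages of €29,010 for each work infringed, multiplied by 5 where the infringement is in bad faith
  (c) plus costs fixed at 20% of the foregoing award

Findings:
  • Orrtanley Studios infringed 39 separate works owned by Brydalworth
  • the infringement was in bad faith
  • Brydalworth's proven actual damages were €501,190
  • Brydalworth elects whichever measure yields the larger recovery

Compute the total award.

€6,788,340

Statutory damages: 39 × €29,010 = €1,131,390
Multiplied by 5: 5 × €1,131,390 = €5,656,950
Greater of actual damages (€501,190) or enhanced statutory damages (€5,656,950): €5,656,950
Costs: 20% of €5,656,950 = €1,131,390
Award plus costs: €5,656,950 + €1,131,390 = €6,788,340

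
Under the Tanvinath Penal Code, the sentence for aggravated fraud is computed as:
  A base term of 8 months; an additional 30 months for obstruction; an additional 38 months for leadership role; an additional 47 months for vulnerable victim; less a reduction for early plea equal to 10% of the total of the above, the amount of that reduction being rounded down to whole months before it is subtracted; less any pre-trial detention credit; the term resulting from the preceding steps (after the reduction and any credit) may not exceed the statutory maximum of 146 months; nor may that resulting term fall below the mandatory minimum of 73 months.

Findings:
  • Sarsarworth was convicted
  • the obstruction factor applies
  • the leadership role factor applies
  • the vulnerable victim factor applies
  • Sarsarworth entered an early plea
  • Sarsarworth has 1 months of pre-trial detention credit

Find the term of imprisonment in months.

Obstruction enhancement: +30 months
Leadership role enhancement: +38 months
Vulnerable victim enhancement: +47 months
Adjusted term: 8 months + 30 months + 38 months + 47 months = 123 months
Early plea reduction: 10% of 123 months = 12 months (rounded down)
After reduction: 123 − 12 = 111 months
Less pre-trial detention credit: 111 months − 1 months = 110 months
Cap at 146 months: 110 months is within the cap, no reduction.
Minimum 73 months: 110 months meets the minimum, no increase.

110 months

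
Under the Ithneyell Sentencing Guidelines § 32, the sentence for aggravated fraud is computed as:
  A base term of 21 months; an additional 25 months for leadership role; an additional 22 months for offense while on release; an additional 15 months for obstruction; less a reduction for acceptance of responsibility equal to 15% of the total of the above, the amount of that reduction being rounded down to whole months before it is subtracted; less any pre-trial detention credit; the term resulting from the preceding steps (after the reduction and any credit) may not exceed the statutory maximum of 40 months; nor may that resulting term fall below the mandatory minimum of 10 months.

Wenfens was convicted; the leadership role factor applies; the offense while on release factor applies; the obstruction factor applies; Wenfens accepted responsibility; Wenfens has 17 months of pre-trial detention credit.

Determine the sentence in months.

Leadership role enhancement: +25 months
Offense while on release enhancement: +22 months
Obstruction enhancement: +15 months
Adjusted term: 21 months + 25 months + 22 months + 15 months = 83 months
Acceptance of responsibility reduction: 15% of 83 months = 12 months (rounded down)
After reduction: 83 − 12 = 71 months
Less pre-trial detention credit: 71 months − 17 months = 54 months
Cap at 40 months: 54 months exceeds the cap → 40 months
Minimum 10 months: 40 months meets the minimum, no increase.

40 months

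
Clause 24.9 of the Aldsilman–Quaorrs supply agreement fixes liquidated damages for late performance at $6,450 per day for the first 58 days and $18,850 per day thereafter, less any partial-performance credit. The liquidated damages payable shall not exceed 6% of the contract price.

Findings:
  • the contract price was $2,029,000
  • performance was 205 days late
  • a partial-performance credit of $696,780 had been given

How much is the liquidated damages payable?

Liquidated damages: $121,740

First 58 days: 58 × $6,450 = $374,100
Remaining days: (205 − 58) × $18,850 = $2,770,950
Accrued per-day damages: $374,100 + $2,770,950 = $3,145,050
Less partial-performance credit: $3,145,050 − $696,780 = $2,448,270
Cap: 6% of $2,029,000 = $121,740
Cap at $121,740: $2,448,270 exceeds the cap → $121,740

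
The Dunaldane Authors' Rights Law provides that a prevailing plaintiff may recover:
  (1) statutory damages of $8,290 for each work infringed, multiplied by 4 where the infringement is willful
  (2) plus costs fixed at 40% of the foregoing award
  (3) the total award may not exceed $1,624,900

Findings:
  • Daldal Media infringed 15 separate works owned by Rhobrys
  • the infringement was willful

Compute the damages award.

$696,360

Statutory damages: 15 × $8,290 = $124,350
Multiplied by 4: 4 × $124,350 = $497,400
Costs: 40% of $497,400 = $198,960
Award plus costs: $497,400 + $198,960 = $696,360
Cap at $1,624,900: $696,360 is within the cap, no reduction.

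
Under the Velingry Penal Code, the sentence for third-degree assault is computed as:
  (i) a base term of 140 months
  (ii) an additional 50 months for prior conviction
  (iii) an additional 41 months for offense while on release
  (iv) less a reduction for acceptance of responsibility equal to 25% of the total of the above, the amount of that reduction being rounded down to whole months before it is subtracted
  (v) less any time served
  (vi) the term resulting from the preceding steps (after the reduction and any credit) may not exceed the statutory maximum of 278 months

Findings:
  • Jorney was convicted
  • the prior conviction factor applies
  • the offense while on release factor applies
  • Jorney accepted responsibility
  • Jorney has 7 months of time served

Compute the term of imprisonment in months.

167 months

Prior conviction enhancement: +50 months
Offense while on release enhancement: +41 months
Adjusted term: 140 months + 50 months + 41 months = 231 months
Acceptance of responsibility reduction: 25% of 231 months = 57 months (rounded down)
After reduction: 231 − 57 = 174 months
Less time served: 174 months − 7 months = 167 months
Cap at 278 months: 167 months is within the cap, no reduction.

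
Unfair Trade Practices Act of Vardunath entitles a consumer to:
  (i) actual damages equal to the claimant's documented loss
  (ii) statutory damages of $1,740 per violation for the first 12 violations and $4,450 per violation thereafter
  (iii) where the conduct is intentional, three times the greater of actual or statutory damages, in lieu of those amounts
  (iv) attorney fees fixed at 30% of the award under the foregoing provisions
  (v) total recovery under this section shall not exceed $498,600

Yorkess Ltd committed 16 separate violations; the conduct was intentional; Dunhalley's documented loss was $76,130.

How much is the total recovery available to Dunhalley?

$296,907

First 12 violations: 12 × $1,740 = $20,880
Remaining violations: (16 − 12) × $4,450 = $17,800
Statutory damages: $20,880 + $17,800 = $38,680
Greater of actual damages ($76,130) or statutory damages ($38,680): $76,130
Trebled: 3 × $76,130 = $228,390
Attorney fees: 30% of $228,390 = $68,517
Total before cap: $228,390 + $68,517 = $296,907
Cap at $498,600: $296,907 is within the cap, no reduction.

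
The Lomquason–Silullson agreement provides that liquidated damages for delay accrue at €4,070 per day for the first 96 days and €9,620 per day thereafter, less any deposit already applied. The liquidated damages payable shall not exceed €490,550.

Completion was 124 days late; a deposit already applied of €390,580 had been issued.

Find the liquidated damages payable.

€269,500

First 96 days: 96 × €4,070 = €390,720
Remaining days: (124 − 96) × €9,620 = €269,360
Accrued per-day damages: €390,720 + €269,360 = €660,080
Less deposit already applied: €660,080 − €390,580 = €269,500
Cap at €490,550: €269,500 is within the cap, no reduction.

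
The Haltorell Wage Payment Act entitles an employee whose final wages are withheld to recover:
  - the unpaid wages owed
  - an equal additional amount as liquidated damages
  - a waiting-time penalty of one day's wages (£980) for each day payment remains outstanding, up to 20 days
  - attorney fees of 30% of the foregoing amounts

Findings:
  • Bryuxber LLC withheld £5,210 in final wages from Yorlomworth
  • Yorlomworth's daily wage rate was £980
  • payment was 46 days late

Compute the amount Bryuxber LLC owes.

£39,026

Liquidated damages (equal amount): £5,210
Penalty days: min(46, 20) = 20
Waiting-time penalty: 20 × £980 = £19,600
Subtotal: £5,210 + £5,210 + £19,600 = £30,020
Attorney fees: 30% of £30,020 = £9,006
Total award: £30,020 + £9,006 = £39,026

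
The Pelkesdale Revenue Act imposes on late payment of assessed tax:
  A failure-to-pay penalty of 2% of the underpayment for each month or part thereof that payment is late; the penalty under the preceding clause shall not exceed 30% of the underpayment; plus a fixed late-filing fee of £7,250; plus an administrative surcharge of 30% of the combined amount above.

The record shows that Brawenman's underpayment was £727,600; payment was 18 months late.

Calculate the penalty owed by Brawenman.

Accrued rate: 2% × 18 = 36%, capped at 30% → 30%
Failure-to-pay penalty: 30% of £727,600 = £218,280
Penalty before surcharge: £218,280 + £7,250 = £225,530
Administrative surcharge: 30% of £225,530 = £67,659
Total penalty: £225,530 + £67,659 = £293,189

£293,189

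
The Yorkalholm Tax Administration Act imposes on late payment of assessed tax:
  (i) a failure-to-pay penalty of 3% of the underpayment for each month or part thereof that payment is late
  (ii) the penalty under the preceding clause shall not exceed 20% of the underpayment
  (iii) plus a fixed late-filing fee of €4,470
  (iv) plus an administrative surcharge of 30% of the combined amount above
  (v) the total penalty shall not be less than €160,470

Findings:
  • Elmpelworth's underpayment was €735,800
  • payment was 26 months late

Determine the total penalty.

€197,119

Accrued rate: 3% × 26 = 78%, capped at 20% → 20%
Failure-to-pay penalty: 20% of €735,800 = €147,160
Penalty before surcharge: €147,160 + €4,470 = €151,630
Administrative surcharge: 30% of €151,630 = €45,489
Total penalty: €151,630 + €45,489 = €197,119
Minimum €160,470: €197,119 meets the minimum, no increase.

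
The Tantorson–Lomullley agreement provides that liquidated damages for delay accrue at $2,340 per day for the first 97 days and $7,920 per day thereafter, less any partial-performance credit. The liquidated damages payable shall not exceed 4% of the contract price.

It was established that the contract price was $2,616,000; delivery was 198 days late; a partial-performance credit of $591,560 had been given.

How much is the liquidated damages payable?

$104,640

First 97 days: 97 × $2,340 = $226,980
Remaining days: (198 − 97) × $7,920 = $799,920
Accrued per-day damages: $226,980 + $799,920 = $1,026,900
Less partial-performance credit: $1,026,900 − $591,560 = $435,340
Cap: 4% of $2,616,000 = $104,640
Cap at $104,640: $435,340 exceeds the cap → $104,640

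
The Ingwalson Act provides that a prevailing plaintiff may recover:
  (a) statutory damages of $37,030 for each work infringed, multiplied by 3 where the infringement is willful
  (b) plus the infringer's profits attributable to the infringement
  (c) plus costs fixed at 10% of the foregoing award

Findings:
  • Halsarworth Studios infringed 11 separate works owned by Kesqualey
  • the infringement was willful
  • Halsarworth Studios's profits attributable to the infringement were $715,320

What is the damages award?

$2,131,041

Statutory damages: 11 × $37,030 = $407,330
Trebled: 3 × $407,330 = $1,221,990
Combined award: $1,221,990 + $715,320 = $1,937,310
Costs: 10% of $1,937,310 = $193,731
Award plus costs: $1,937,310 + $193,731 = $2,131,041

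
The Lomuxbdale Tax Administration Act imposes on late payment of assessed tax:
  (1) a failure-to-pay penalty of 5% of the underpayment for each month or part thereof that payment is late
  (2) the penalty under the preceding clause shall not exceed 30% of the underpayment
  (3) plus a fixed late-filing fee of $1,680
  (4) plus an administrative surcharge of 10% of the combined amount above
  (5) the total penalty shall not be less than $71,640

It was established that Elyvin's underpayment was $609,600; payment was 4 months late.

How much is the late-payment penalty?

Accrued rate: 5% × 4 = 20%, capped at 30% → 20%
Failure-to-pay penalty: 20% of $609,600 = $121,920
Penalty before surcharge: $121,920 + $1,680 = $123,600
Administrative surcharge: 10% of $123,600 = $12,360
Total penalty: $123,600 + $12,360 = $135,960
Minimum $71,640: $135,960 meets the minimum, no increase.

Penalty: $135,960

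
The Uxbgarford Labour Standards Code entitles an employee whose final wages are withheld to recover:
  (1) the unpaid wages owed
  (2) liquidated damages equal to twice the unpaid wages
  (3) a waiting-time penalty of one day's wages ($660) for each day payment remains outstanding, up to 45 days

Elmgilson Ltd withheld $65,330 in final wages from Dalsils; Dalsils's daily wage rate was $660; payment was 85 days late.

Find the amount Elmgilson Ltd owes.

$225,690

Doubled: 2 × $65,330 = $130,660
Penalty days: min(85, 45) = 45
Waiting-time penalty: 45 × $660 = $29,700
Total award: $65,330 + $130,660 + $29,700 = $225,690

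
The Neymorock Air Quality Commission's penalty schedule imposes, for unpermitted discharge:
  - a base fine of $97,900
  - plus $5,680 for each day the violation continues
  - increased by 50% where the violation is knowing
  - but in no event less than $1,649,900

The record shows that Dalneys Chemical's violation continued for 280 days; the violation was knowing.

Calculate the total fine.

$2,532,450

Per-day component: 280 × $5,680 = $1,590,400
Base plus per-day: $97,900 + $1,590,400 = $1,688,300
Enhancement: 50% of $1,688,300 = $844,150
Enhanced fine: $1,688,300 + $844,150 = $2,532,450
Minimum $1,649,900: $2,532,450 meets the minimum, no increase.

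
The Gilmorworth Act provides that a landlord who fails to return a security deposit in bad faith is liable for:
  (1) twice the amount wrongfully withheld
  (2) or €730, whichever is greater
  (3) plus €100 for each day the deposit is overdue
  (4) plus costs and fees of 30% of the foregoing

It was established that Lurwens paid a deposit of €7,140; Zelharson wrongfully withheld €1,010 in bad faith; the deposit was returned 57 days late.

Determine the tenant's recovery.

Doubled: 2 × €1,010 = €2,020
Minimum €730: €2,020 meets the minimum, no increase.
Late-return penalty: 57 × €100 = €5,700
Damages plus late penalty: €2,020 + €5,700 = €7,720
Costs and fees: 30% of €7,720 = €2,316
Total recovery: €7,720 + €2,316 = €10,036

€10,036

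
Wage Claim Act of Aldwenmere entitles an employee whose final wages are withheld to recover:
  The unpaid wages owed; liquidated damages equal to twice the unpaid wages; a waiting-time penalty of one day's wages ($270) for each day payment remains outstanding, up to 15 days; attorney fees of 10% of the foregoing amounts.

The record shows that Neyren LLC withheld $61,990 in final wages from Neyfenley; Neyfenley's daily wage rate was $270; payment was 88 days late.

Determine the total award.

Doubled: 2 × $61,990 = $123,980
Penalty days: min(88, 15) = 15
Waiting-time penalty: 15 × $270 = $4,050
Subtotal: $61,990 + $123,980 + $4,050 = $190,020
Attorney fees: 10% of $190,020 = $19,002
Total award: $190,020 + $19,002 = $209,022

Total award: $209,022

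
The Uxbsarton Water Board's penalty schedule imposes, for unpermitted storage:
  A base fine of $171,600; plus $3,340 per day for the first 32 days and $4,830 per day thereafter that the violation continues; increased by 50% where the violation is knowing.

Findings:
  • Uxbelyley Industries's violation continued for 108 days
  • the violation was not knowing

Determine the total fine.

$645,560

First 32 days: 32 × $3,340 = $106,880
Remaining days: (108 − 32) × $4,830 = $367,080
Per-day component: $106,880 + $367,080 = $473,960
Base plus per-day: $171,600 + $473,960 = $645,560
The violation was not knowing: no 50% increase.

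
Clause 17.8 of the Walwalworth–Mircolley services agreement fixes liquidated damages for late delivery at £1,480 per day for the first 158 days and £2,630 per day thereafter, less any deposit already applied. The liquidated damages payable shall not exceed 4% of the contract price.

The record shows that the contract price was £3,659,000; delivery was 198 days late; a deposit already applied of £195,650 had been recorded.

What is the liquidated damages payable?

£143,390

First 158 days: 158 × £1,480 = £233,840
Remaining days: (198 − 158) × £2,630 = £105,200
Accrued per-day damages: £233,840 + £105,200 = £339,040
Less deposit already applied: £339,040 − £195,650 = £143,390
Cap: 4% of £3,659,000 = £146,360
Cap at £146,360: £143,390 is within the cap, no reduction.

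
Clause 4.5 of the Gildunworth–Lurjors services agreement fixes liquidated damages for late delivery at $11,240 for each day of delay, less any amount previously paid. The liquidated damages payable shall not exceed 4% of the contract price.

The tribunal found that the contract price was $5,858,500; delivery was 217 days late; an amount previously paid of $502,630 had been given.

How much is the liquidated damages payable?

$234,340

Per-day damages: 217 × $11,240 = $2,439,080
Less amount previously paid: $2,439,080 − $502,630 = $1,936,450
Cap: 4% of $5,858,500 = $234,340
Cap at $234,340: $1,936,450 exceeds the cap → $234,340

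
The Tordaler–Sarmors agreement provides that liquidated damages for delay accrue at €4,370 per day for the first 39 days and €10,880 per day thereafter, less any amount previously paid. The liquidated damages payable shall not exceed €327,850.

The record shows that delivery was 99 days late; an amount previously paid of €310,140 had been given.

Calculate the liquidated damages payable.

€327,850

First 39 days: 39 × €4,370 = €170,430
Remaining days: (99 − 39) × €10,880 = €652,800
Accrued per-day damages: €170,430 + €652,800 = €823,230
Less amount previously paid: €823,230 − €310,140 = €513,090
Cap at €327,850: €513,090 exceeds the cap → €327,850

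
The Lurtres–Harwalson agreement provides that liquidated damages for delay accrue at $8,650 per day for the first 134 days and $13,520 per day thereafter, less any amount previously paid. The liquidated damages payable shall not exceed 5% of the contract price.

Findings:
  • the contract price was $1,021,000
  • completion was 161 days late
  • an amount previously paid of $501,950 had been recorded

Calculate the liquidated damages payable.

$51,050

First 134 days: 134 × $8,650 = $1,159,100
Remaining days: (161 − 134) × $13,520 = $365,040
Accrued per-day damages: $1,159,100 + $365,040 = $1,524,140
Less amount previously paid: $1,524,140 − $501,950 = $1,022,190
Cap: 5% of $1,021,000 = $51,050
Cap at $51,050: $1,022,190 exceeds the cap → $51,050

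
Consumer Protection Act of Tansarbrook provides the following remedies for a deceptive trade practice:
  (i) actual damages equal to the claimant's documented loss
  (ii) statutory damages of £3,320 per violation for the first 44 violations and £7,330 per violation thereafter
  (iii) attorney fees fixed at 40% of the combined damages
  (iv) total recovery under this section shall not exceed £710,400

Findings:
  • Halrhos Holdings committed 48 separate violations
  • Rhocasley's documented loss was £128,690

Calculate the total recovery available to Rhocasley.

Total recovery: £425,726

First 44 violations: 44 × £3,320 = £146,080
Remaining violations: (48 − 44) × £7,330 = £29,320
Statutory damages: £146,080 + £29,320 = £175,400
Combined damages: £128,690 + £175,400 = £304,090
Attorney fees: 40% of £304,090 = £121,636
Total before cap: £304,090 + £121,636 = £425,726
Cap at £710,400: £425,726 is within the cap, no reduction.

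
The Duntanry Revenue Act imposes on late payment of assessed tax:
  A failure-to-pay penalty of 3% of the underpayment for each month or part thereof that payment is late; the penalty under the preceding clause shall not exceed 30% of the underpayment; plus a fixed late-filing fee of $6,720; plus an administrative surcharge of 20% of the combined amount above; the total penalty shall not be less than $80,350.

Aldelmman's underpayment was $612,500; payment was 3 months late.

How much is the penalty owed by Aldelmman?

Penalty: $80,350

Accrued rate: 3% × 3 = 9%, capped at 30% → 9%
Failure-to-pay penalty: 9% of $612,500 = $55,125
Penalty before surcharge: $55,125 + $6,720 = $61,845
Administrative surcharge: 20% of $61,845 = $12,369
Total penalty: $61,845 + $12,369 = $74,214
Minimum $80,350: $74,214 is below the minimum → $80,350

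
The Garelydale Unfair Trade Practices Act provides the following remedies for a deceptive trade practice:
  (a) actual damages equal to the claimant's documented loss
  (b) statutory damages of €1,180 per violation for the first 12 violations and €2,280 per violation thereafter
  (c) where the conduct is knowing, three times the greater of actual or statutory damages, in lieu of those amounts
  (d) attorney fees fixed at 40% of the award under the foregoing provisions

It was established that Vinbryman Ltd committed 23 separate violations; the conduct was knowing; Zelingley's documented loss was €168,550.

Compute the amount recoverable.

First 12 violations: 12 × €1,180 = €14,160
Remaining violations: (23 − 12) × €2,280 = €25,080
Statutory damages: €14,160 + €25,080 = €39,240
Greater of actual damages (€168,550) or statutory damages (€39,240): €168,550
Trebled: 3 × €168,550 = €505,650
Attorney fees: 40% of €505,650 = €202,260
Total recovery: €505,650 + €202,260 = €707,910

Total recovery: €707,910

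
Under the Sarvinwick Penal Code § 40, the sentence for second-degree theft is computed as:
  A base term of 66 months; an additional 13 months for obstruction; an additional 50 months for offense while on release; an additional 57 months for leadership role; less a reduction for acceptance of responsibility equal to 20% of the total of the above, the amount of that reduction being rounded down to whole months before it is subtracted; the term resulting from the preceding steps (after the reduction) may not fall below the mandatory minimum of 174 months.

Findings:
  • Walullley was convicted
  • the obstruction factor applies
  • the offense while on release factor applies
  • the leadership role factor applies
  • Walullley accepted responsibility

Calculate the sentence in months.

174 months

Obstruction enhancement: +13 months
Offense while on release enhancement: +50 months
Leadership role enhancement: +57 months
Adjusted term: 66 months + 13 months + 50 months + 57 months = 186 months
Acceptance of responsibility reduction: 20% of 186 months = 37 months (rounded down)
After reduction: 186 − 37 = 149 months
Minimum 174 months: 149 months is below the minimum → 174 months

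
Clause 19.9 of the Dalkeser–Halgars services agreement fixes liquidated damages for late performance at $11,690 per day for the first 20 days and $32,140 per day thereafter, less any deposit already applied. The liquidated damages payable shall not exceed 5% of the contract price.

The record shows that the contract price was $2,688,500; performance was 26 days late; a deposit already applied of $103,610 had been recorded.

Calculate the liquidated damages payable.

First 20 days: 20 × $11,690 = $233,800
Remaining days: (26 − 20) × $32,140 = $192,840
Accrued per-day damages: $233,800 + $192,840 = $426,640
Less deposit already applied: $426,640 − $103,610 = $323,030
Cap: 5% of $2,688,500 = $134,425
Cap at $134,425: $323,030 exceeds the cap → $134,425

$134,425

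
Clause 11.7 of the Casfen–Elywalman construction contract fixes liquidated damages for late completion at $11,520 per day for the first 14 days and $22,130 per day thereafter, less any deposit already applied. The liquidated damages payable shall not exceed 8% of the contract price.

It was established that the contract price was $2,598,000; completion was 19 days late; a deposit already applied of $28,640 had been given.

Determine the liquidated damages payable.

$207,840

First 14 days: 14 × $11,520 = $161,280
Remaining days: (19 − 14) × $22,130 = $110,650
Accrued per-day damages: $161,280 + $110,650 = $271,930
Less deposit already applied: $271,930 − $28,640 = $243,290
Cap: 8% of $2,598,000 = $207,840
Cap at $207,840: $243,290 exceeds the cap → $207,840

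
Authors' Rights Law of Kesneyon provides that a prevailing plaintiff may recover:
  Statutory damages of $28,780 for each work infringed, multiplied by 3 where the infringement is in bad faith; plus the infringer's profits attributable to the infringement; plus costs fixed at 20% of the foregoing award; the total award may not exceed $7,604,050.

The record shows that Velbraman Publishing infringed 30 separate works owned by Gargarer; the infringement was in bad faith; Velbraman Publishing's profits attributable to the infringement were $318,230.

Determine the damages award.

Statutory damages: 30 × $28,780 = $863,400
Trebled: 3 × $863,400 = $2,590,200
Combined award: $2,590,200 + $318,230 = $2,908,430
Costs: 20% of $2,908,430 = $581,686
Award plus costs: $2,908,430 + $581,686 = $3,490,116
Cap at $7,604,050: $3,490,116 is within the cap, no reduction.

Award: $3,490,116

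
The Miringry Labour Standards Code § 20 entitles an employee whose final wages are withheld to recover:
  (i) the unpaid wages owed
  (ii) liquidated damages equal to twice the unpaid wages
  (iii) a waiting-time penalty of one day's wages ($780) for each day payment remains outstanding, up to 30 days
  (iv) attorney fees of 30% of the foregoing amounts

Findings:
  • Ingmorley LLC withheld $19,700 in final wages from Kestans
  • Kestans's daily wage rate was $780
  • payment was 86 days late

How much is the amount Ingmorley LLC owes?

$107,250

Doubled: 2 × $19,700 = $39,400
Penalty days: min(86, 30) = 30
Waiting-time penalty: 30 × $780 = $23,400
Subtotal: $19,700 + $39,400 + $23,400 = $82,500
Attorney fees: 30% of $82,500 = $24,750
Total award: $82,500 + $24,750 = $107,250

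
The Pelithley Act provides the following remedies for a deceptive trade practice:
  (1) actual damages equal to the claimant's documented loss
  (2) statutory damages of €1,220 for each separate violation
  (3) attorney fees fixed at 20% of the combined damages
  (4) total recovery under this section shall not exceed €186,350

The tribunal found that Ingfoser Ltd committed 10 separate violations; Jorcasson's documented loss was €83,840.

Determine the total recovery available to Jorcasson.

Statutory damages: 10 × €1,220 = €12,200
Combined damages: €83,840 + €12,200 = €96,040
Attorney fees: 20% of €96,040 = €19,208
Total before cap: €96,040 + €19,208 = €115,248
Cap at €186,350: €115,248 is within the cap, no reduction.

€115,248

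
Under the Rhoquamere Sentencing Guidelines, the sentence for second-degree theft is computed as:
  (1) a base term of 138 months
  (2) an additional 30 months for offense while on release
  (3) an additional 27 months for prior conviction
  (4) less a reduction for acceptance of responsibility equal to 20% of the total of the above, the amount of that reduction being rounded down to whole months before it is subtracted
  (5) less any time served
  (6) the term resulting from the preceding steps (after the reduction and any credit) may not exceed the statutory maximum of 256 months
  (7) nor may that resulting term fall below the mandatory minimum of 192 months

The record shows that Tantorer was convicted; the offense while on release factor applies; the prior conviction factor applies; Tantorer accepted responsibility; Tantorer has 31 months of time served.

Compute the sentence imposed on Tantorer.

Offense while on release enhancement: +30 months
Prior conviction enhancement: +27 months
Adjusted term: 138 months + 30 months + 27 months = 195 months
Acceptance of responsibility reduction: 20% of 195 months = 39 months (rounded down)
After reduction: 195 − 39 = 156 months
Less time served: 156 months − 31 months = 125 months
Cap at 256 months: 125 months is within the cap, no reduction.
Minimum 192 months: 125 months is below the minimum → 192 months

192 months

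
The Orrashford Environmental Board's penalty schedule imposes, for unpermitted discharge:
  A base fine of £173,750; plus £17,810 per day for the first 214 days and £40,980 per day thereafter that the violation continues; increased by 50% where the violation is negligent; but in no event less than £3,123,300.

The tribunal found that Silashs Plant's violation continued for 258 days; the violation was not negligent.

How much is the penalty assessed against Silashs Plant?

£5,788,210

First 214 days: 214 × £17,810 = £3,811,340
Remaining days: (258 − 214) × £40,980 = £1,803,120
Per-day component: £3,811,340 + £1,803,120 = £5,614,460
Base plus per-day: £173,750 + £5,614,460 = £5,788,210
The violation was not negligent: no 50% increase.
Minimum £3,123,300: £5,788,210 meets the minimum, no increase.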